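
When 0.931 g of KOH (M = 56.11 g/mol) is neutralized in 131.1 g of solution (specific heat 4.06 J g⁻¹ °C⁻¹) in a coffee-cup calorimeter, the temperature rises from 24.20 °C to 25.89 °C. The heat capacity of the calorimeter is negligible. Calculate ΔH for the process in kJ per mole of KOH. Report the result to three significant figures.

|ΔT| = |25.89 − 24.20| = 1.69 °C
|q_surr| = (131.1 × 4.06) × 1.69 = 532.266 × 1.69 = 899.5 J
n(KOH) = 0.931 / 56.11 = 0.01659 mol
Temperature rose, so q_rxn = −|q_surr| = -0.8995 kJ
ΔH = q_rxn / n = -54.22 kJ/mol

ΔH = -54.2 kJ/mol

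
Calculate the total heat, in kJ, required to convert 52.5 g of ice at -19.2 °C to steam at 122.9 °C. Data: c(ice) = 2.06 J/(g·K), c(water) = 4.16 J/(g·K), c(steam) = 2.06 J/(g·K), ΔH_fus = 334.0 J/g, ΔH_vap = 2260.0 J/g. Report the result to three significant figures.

q = 163 kJ

q1 (heat ice -19.2→0.0 °C): 52.5 × 2.06 × 19.2 = 2076 J
q2 (melt at 0 °C): 52.5 × 334.0 = 17535 J
q3 (heat water 0.0→100.0 °C): 52.5 × 4.16 × 100.0 = 21840 J
q4 (vaporize at 100 °C): 52.5 × 2260.0 = 118650 J
q5 (heat steam 100.0→122.9 °C): 52.5 × 2.06 × 22.9 = 2477 J
Total: 2076 + 17535 + 21840 + 118650 + 2477 = 162578 J = 163 kJ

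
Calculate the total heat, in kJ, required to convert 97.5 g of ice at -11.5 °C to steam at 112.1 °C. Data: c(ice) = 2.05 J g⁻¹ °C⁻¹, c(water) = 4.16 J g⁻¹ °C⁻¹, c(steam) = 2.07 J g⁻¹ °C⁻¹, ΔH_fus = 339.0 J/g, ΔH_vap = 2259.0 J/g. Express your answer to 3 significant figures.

q = 299 kJ

q1 (heat ice -11.5→0.0 °C): 97.5 × 2.05 × 11.5 = 2299 J
q2 (melt at 0 °C): 97.5 × 339.0 = 33053 J
q3 (heat water 0.0→100.0 °C): 97.5 × 4.16 × 100.0 = 40560 J
q4 (vaporize at 100 °C): 97.5 × 2259.0 = 220253 J
q5 (heat steam 100.0→112.1 °C): 97.5 × 2.07 × 12.1 = 2442 J
Total: 2299 + 33053 + 40560 + 220253 + 2442 = 298607 J = 299 kJ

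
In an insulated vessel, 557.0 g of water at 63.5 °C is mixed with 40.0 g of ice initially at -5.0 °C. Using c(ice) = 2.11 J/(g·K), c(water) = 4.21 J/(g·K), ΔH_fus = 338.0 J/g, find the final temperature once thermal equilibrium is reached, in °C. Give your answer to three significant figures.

Heat to bring ice to 0 °C and melt it: q₁ = 40.0×2.11×5.0 + 40.0×338.0 = 13942 J
Heat the water can supply cooling to 0 °C: 557.0×4.21×63.5 = 148906 J > q₁, so all ice melts.
Energy balance: 557.0×4.21×(63.5 − T) = 13942 + 40.0×4.21×(T − 0)
2344.97(63.5 − T) = 13942 + 168.4 T
148906 − 13942 = 2513.37 T
T = 134964 / 2513.37 = 53.70 °C

T_f = 53.7 °C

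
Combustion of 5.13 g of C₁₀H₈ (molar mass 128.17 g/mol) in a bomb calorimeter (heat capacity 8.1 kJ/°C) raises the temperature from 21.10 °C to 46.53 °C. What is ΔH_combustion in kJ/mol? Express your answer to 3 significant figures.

ΔT = 46.53 − 21.10 = 25.43 °C
q_cal = C_cal × ΔT = 8.1 × 25.43 = 205.983 kJ
n = 5.13 / 128.17 = 0.04002 mol
q_rxn = −q_cal = -205.983 kJ
ΔH = -205.983 / 0.04002 = -5147 kJ/mol

ΔH = -5150 kJ/mol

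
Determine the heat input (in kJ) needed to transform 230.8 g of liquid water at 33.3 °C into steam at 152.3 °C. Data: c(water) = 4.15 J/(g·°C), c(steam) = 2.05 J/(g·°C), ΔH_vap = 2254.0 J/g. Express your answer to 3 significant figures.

q1 (heat water 33.3→100.0 °C): 230.8 × 4.15 × 66.7 = 63887 J
q2 (vaporize at 100 °C): 230.8 × 2254.0 = 520223 J
q3 (heat steam 100.0→152.3 °C): 230.8 × 2.05 × 52.3 = 24745 J
Total: 63887 + 520223 + 24745 = 608855 J = 609 kJ

q = 609 kJ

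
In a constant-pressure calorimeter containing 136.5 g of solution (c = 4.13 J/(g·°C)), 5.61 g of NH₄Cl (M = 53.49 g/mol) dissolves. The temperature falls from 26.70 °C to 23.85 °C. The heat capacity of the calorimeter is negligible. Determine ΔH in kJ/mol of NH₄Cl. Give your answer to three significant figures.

ΔH = 15.3 kJ/mol

|ΔT| = |23.85 − 26.70| = 2.85 °C
|q_surr| = (136.5 × 4.13) × 2.85 = 563.745 × 2.85 = 1607 J
n(NH₄Cl) = 5.61 / 53.49 = 0.1049 mol
Temperature fell, so q_rxn = +|q_surr| = 1.607 kJ
ΔH = q_rxn / n = 15.32 kJ/mol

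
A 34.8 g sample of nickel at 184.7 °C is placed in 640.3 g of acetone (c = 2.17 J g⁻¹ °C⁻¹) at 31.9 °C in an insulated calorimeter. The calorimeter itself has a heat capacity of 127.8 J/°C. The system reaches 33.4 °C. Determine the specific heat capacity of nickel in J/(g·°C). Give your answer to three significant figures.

q_gained = (640.3 × 2.17 + 127.8) × (33.4 − 31.9) = 2276 J
q_lost = 34.8 × c × (184.7 − 33.4) = 5265.24 c
Set equal: c = 2276 / 5265.24 = 0.432 J/(g·°C)

c = 0.432 J/(g·°C)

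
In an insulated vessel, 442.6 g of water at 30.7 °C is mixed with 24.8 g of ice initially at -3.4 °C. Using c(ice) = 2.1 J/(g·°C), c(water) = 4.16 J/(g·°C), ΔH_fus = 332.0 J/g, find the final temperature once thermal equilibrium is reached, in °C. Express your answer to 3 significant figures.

Heat to bring ice to 0 °C and melt it: q₁ = 24.8×2.1×3.4 + 24.8×332.0 = 8410.7 J
Heat the water can supply cooling to 0 °C: 442.6×4.16×30.7 = 56525.3 J > q₁, so all ice melts.
Energy balance: 442.6×4.16×(30.7 − T) = 8410.7 + 24.8×4.16×(T − 0)
1841.216(30.7 − T) = 8410.7 + 103.168 T
56525.3 − 8410.7 = 1944.384 T
T = 48114.6 / 1944.384 = 24.745 °C

T_f = 24.7 °C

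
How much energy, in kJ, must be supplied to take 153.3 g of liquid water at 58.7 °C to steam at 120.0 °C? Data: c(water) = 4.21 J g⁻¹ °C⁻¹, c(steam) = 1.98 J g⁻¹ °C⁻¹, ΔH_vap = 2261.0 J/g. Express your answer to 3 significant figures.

q1 (heat water 58.7→100.0 °C): 153.3 × 4.21 × 41.3 = 26655 J
q2 (vaporize at 100 °C): 153.3 × 2261.0 = 346611 J
q3 (heat steam 100.0→120.0 °C): 153.3 × 1.98 × 20.0 = 6071 J
Total: 26655 + 346611 + 6071 = 379337 J = 379 kJ

q = 379 kJ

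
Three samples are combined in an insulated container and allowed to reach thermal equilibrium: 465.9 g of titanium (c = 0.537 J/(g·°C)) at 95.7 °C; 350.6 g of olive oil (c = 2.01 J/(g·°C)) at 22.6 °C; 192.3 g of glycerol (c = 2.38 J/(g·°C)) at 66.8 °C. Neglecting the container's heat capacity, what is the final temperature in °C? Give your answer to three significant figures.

Σ mᵢcᵢ(T − Tᵢ) = 0  ⇒  T = Σ mᵢcᵢTᵢ / Σ mᵢcᵢ
Σ mᵢcᵢ = 465.9×0.537 + 350.6×2.01 + 192.3×2.38 = 1412.5683
Σ mᵢcᵢTᵢ = 250.1883×95.7 + 704.706×22.6 + 457.674×66.8 = 70442
T = 70442 / 1412.5683 = 49.87 °C

T_f = 49.9 °C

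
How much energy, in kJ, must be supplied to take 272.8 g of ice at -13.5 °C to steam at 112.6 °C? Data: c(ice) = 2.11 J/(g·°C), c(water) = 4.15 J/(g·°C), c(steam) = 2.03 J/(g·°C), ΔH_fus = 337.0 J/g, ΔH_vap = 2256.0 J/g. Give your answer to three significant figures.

q = 835 kJ

q1 (heat ice -13.5→0.0 °C): 272.8 × 2.11 × 13.5 = 7771 J
q2 (melt at 0 °C): 272.8 × 337.0 = 91934 J
q3 (heat water 0.0→100.0 °C): 272.8 × 4.15 × 100.0 = 113212 J
q4 (vaporize at 100 °C): 272.8 × 2256.0 = 615437 J
q5 (heat steam 100.0→112.6 °C): 272.8 × 2.03 × 12.6 = 6978 J
Total: 7771 + 91934 + 113212 + 615437 + 6978 = 835332 J = 835 kJ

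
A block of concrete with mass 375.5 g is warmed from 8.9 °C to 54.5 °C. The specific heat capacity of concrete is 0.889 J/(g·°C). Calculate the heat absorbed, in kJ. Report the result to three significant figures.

q = m c ΔT = 375.5 × 0.889 × (54.5 − 8.9)
q = 375.5 × 0.889 × 45.6 = 15220 J = 15.2 kJ

q = 15.2 kJ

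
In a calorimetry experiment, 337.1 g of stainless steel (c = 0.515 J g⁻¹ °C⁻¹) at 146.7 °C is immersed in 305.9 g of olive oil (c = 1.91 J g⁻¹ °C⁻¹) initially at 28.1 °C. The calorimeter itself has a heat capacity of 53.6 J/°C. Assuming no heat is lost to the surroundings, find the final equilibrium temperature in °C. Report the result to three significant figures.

Heat lost by stainless steel = heat gained by olive oil + calorimeter.
(337.1)(0.515)(146.7 − T) = [(305.9)(1.91) + 53.6](T − 28.1)
173.6065 (146.7 − T) = 637.869 (T − 28.1)
25468 − 173.6065 T = 637.869 T − 17924
43392 = 811.4755 T
T = 53.47 °C

T_f = 53.5 °C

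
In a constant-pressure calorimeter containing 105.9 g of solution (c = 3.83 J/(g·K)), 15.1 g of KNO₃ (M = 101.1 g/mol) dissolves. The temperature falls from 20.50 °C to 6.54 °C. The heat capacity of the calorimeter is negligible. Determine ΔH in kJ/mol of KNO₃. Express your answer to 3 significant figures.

ΔH = 37.9 kJ/mol

|ΔT| = |6.54 − 20.50| = 13.96 °C
|q_surr| = (105.9 × 3.83) × 13.96 = 405.597 × 13.96 = 5662 J
n(KNO₃) = 15.1 / 101.1 = 0.1494 mol
Temperature fell, so q_rxn = +|q_surr| = 5.662 kJ
ΔH = q_rxn / n = 37.90 kJ/mol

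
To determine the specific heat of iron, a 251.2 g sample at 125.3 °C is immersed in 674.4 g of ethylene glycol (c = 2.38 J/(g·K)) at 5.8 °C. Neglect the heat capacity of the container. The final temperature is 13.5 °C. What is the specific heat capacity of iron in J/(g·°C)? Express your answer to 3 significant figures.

q_gained = (674.4 × 2.38) × (13.5 − 5.8) = 12360 J
q_lost = 251.2 × c × (125.3 − 13.5) = 28084.16 c
Set equal: c = 12360 / 28084.16 = 0.440 J/(g·°C)

c = 0.440 J/(g·°C)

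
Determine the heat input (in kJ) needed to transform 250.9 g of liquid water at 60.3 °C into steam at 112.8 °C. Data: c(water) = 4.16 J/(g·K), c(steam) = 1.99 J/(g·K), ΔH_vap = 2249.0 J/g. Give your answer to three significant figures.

q = 612 kJ

q1 (heat water 60.3→100.0 °C): 250.9 × 4.16 × 39.7 = 41437 J
q2 (vaporize at 100 °C): 250.9 × 2249.0 = 564274 J
q3 (heat steam 100.0→112.8 °C): 250.9 × 1.99 × 12.8 = 6391 J
Total: 41437 + 564274 + 6391 = 612102 J = 612 kJ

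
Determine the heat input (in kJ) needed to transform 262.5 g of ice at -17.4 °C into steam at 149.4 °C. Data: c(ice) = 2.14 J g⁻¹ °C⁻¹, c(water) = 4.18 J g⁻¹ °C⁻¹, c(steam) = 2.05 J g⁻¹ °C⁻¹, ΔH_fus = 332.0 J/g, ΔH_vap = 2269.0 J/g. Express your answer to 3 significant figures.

q = 829 kJ

q1 (heat ice -17.4→0.0 °C): 262.5 × 2.14 × 17.4 = 9774 J
q2 (melt at 0 °C): 262.5 × 332.0 = 87150 J
q3 (heat water 0.0→100.0 °C): 262.5 × 4.18 × 100.0 = 109725 J
q4 (vaporize at 100 °C): 262.5 × 2269.0 = 595613 J
q5 (heat steam 100.0→149.4 °C): 262.5 × 2.05 × 49.4 = 26583 J
Total: 9774 + 87150 + 109725 + 595613 + 26583 = 828845 J = 829 kJ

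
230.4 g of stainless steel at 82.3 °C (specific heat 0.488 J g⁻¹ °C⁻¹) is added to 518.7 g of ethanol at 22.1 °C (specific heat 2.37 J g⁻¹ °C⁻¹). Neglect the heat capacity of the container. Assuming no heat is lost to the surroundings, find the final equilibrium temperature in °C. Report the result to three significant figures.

T_f = 27.1 °C

Heat lost by stainless steel = heat gained by ethanol.
(230.4)(0.488)(82.3 − T) = (518.7)(2.37)(T − 22.1)
112.4352 (82.3 − T) = 1229.319 (T − 22.1)
9253.4 − 112.4352 T = 1229.319 T − 27168
36421.4 = 1341.7542 T
T = 27.14 °C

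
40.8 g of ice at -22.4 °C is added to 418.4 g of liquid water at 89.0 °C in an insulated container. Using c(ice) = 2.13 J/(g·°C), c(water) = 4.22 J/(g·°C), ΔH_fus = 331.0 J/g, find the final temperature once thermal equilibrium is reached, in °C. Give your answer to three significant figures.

T_f = 73.1 °C

Heat to bring ice to 0 °C and melt it: q₁ = 40.8×2.13×22.4 + 40.8×331.0 = 15451 J
Heat the water can supply cooling to 0 °C: 418.4×4.22×89.0 = 157143 J > q₁, so all ice melts.
Energy balance: 418.4×4.22×(89.0 − T) = 15451 + 40.8×4.22×(T − 0)
1765.648(89.0 − T) = 15451 + 172.176 T
157143 − 15451 = 1937.824 T
T = 141692 / 1937.824 = 73.12 °C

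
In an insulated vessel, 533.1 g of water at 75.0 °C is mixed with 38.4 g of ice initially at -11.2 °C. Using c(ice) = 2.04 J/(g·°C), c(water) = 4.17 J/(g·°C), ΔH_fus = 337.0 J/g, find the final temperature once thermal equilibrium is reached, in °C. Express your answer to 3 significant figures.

Heat to bring ice to 0 °C and melt it: q₁ = 38.4×2.04×11.2 + 38.4×337.0 = 13818 J
Heat the water can supply cooling to 0 °C: 533.1×4.17×75.0 = 166727 J > q₁, so all ice melts.
Energy balance: 533.1×4.17×(75.0 − T) = 13818 + 38.4×4.17×(T − 0)
2223.027(75.0 − T) = 13818 + 160.128 T
166727 − 13818 = 2383.155 T
T = 152909 / 2383.155 = 64.16 °C

T_f = 64.2 °C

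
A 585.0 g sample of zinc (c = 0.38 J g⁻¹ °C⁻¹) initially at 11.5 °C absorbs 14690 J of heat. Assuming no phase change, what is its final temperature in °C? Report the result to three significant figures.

T_f = 77.6 °C

ΔT = q / (m c) = 14690 / (585.0 × 0.38) = 66.08 °C
T_f = 11.5 + 66.08 = 77.58 °C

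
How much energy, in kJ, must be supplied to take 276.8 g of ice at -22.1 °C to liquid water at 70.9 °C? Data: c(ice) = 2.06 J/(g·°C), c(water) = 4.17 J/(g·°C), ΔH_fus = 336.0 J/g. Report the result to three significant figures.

q1 (heat ice -22.1→0.0 °C): 276.8 × 2.06 × 22.1 = 12602 J
q2 (melt at 0 °C): 276.8 × 336.0 = 93005 J
q3 (heat water 0.0→70.9 °C): 276.8 × 4.17 × 70.9 = 81837 J
Total: 12602 + 93005 + 81837 = 187444 J = 187 kJ

q = 187 kJ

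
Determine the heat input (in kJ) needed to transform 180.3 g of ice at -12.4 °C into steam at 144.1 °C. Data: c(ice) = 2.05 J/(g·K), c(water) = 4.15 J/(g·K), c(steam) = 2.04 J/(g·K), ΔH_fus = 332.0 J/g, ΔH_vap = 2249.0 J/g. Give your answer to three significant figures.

q1 (heat ice -12.4→0.0 °C): 180.3 × 2.05 × 12.4 = 4583 J
q2 (melt at 0 °C): 180.3 × 332.0 = 59860 J
q3 (heat water 0.0→100.0 °C): 180.3 × 4.15 × 100.0 = 74825 J
q4 (vaporize at 100 °C): 180.3 × 2249.0 = 405495 J
q5 (heat steam 100.0→144.1 °C): 180.3 × 2.04 × 44.1 = 16221 J
Total: 4583 + 59860 + 74825 + 405495 + 16221 = 560984 J = 561 kJ

q = 561 kJ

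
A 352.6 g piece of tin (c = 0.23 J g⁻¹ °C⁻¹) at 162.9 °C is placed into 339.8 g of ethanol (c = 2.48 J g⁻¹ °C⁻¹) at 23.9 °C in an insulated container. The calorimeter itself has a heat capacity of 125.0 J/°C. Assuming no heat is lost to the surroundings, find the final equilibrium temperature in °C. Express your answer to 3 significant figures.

T_f = 34.6 °C

Heat lost by tin = heat gained by ethanol + calorimeter.
(352.6)(0.23)(162.9 − T) = [(339.8)(2.48) + 125.0](T − 23.9)
81.098 (162.9 − T) = 967.704 (T − 23.9)
13211 − 81.098 T = 967.704 T − 23128
36339 = 1048.802 T
T = 34.648 °C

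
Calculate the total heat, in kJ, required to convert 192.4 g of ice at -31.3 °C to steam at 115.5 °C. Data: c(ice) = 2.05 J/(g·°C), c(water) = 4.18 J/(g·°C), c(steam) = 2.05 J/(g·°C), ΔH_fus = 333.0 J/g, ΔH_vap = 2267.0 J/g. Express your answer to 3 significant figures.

q = 599 kJ

q1 (heat ice -31.3→0.0 °C): 192.4 × 2.05 × 31.3 = 12345 J
q2 (melt at 0 °C): 192.4 × 333.0 = 64069 J
q3 (heat water 0.0→100.0 °C): 192.4 × 4.18 × 100.0 = 80423 J
q4 (vaporize at 100 °C): 192.4 × 2267.0 = 436171 J
q5 (heat steam 100.0→115.5 °C): 192.4 × 2.05 × 15.5 = 6114 J
Total: 12345 + 64069 + 80423 + 436171 + 6114 = 599122 J = 599 kJ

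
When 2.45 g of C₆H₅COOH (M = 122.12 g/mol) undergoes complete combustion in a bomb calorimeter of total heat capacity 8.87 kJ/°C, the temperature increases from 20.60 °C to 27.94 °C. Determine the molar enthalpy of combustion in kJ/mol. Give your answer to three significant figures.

ΔH = -3250 kJ/mol

ΔT = 27.94 − 20.60 = 7.34 °C
q_cal = C_cal × ΔT = 8.87 × 7.34 = 65.1058 kJ
n = 2.45 / 122.12 = 0.02006 mol
q_rxn = −q_cal = -65.1058 kJ
ΔH = -65.1058 / 0.02006 = -3246 kJ/mol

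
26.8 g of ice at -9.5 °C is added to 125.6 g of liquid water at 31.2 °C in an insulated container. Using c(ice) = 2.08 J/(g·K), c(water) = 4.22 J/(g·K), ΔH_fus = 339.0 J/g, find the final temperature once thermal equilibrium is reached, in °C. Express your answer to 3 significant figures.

T_f = 10.8 °C

Heat to bring ice to 0 °C and melt it: q₁ = 26.8×2.08×9.5 + 26.8×339.0 = 9614.8 J
Heat the water can supply cooling to 0 °C: 125.6×4.22×31.2 = 16537.0 J > q₁, so all ice melts.
Energy balance: 125.6×4.22×(31.2 − T) = 9614.8 + 26.8×4.22×(T − 0)
530.032(31.2 − T) = 9614.8 + 113.096 T
16537.0 − 9614.8 = 643.128 T
T = 6922.2 / 643.128 = 10.76 °C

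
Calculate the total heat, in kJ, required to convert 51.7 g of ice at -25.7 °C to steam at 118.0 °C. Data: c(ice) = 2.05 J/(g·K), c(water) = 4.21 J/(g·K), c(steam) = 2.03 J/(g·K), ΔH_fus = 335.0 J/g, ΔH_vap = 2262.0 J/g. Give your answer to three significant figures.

q1 (heat ice -25.7→0.0 °C): 51.7 × 2.05 × 25.7 = 2724 J
q2 (melt at 0 °C): 51.7 × 335.0 = 17320 J
q3 (heat water 0.0→100.0 °C): 51.7 × 4.21 × 100.0 = 21766 J
q4 (vaporize at 100 °C): 51.7 × 2262.0 = 116945 J
q5 (heat steam 100.0→118.0 °C): 51.7 × 2.03 × 18.0 = 1889 J
Total: 2724 + 17320 + 21766 + 116945 + 1889 = 160644 J = 161 kJ

q = 161 kJ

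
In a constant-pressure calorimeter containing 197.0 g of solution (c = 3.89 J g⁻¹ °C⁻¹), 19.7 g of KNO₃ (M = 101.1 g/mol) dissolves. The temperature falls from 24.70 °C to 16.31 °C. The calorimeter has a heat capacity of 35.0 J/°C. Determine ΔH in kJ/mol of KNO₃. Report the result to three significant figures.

|ΔT| = |16.31 − 24.70| = 8.39 °C
|q_surr| = (197.0 × 3.89 + 35.0) × 8.39 = 801.33 × 8.39 = 6723 J
n(KNO₃) = 19.7 / 101.1 = 0.1949 mol
Temperature fell, so q_rxn = +|q_surr| = 6.723 kJ
ΔH = q_rxn / n = 34.49 kJ/mol

ΔH = 34.5 kJ/mol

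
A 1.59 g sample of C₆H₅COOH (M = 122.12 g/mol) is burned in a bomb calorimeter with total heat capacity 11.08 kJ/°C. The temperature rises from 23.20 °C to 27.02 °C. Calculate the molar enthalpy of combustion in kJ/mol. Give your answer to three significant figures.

ΔT = 27.02 − 23.20 = 3.82 °C
q_cal = C_cal × ΔT = 11.08 × 3.82 = 42.3256 kJ
n = 1.59 / 122.12 = 0.01302 mol
q_rxn = −q_cal = -42.3256 kJ
ΔH = -42.3256 / 0.01302 = -3251 kJ/mol

ΔH = -3250 kJ/mol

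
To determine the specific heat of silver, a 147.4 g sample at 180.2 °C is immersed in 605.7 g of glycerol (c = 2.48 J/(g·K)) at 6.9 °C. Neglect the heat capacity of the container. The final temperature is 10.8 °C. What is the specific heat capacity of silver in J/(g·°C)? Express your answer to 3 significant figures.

q_gained = (605.7 × 2.48) × (10.8 − 6.9) = 5858 J
q_lost = 147.4 × c × (180.2 − 10.8) = 24969.56 c
Set equal: c = 5858 / 24969.56 = 0.235 J/(g·°C)

c = 0.235 J/(g·°C)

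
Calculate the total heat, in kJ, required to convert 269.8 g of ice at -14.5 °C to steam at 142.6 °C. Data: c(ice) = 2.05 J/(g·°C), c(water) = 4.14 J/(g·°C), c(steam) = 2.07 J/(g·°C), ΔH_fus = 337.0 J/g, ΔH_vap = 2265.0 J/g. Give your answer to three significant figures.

q1 (heat ice -14.5→0.0 °C): 269.8 × 2.05 × 14.5 = 8020 J
q2 (melt at 0 °C): 269.8 × 337.0 = 90923 J
q3 (heat water 0.0→100.0 °C): 269.8 × 4.14 × 100.0 = 111697 J
q4 (vaporize at 100 °C): 269.8 × 2265.0 = 611097 J
q5 (heat steam 100.0→142.6 °C): 269.8 × 2.07 × 42.6 = 23792 J
Total: 8020 + 90923 + 111697 + 611097 + 23792 = 845529 J = 846 kJ

q = 846 kJ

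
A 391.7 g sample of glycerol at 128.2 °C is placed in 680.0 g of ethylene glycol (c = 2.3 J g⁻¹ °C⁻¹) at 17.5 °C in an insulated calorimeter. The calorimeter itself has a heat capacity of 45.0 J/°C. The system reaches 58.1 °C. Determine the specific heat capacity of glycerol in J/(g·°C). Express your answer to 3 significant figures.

c = 2.38 J/(g·°C)

q_gained = (680.0 × 2.3 + 45.0) × (58.1 − 17.5) = 65330 J
q_lost = 391.7 × c × (128.2 − 58.1) = 27458.17 c
Set equal: c = 65330 / 27458.17 = 2.38 J/(g·°C)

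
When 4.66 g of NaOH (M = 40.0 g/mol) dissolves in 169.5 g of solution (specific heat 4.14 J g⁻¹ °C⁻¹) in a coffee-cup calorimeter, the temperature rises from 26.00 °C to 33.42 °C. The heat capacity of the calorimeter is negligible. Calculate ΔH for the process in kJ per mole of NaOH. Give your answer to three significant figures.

|ΔT| = |33.42 − 26.00| = 7.42 °C
|q_surr| = (169.5 × 4.14) × 7.42 = 701.73 × 7.42 = 5207 J
n(NaOH) = 4.66 / 40.0 = 0.1165 mol
Temperature rose, so q_rxn = −|q_surr| = -5.207 kJ
ΔH = q_rxn / n = -44.70 kJ/mol

ΔH = -44.7 kJ/mol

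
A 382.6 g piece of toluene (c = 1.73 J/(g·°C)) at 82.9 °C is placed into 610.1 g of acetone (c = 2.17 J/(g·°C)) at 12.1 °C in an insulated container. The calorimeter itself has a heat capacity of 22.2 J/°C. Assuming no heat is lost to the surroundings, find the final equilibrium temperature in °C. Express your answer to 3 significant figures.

Heat lost by toluene = heat gained by acetone + calorimeter.
(382.6)(1.73)(82.9 − T) = [(610.1)(2.17) + 22.2](T − 12.1)
661.898 (82.9 − T) = 1346.117 (T − 12.1)
54871 − 661.898 T = 1346.117 T − 16288
71159 = 2008.015 T
T = 35.44 °C

T_f = 35.4 °C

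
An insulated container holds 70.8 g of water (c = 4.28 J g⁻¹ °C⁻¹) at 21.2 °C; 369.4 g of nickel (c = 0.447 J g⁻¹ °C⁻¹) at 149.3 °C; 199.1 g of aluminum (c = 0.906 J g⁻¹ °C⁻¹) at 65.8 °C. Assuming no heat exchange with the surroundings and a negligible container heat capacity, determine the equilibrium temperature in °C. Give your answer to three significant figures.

Σ mᵢcᵢ(T − Tᵢ) = 0  ⇒  T = Σ mᵢcᵢTᵢ / Σ mᵢcᵢ
Σ mᵢcᵢ = 70.8×4.28 + 369.4×0.447 + 199.1×0.906 = 648.5304
Σ mᵢcᵢTᵢ = 303.024×21.2 + 165.1218×149.3 + 180.3846×65.8 = 42946
T = 42946 / 648.5304 = 66.22 °C

T_f = 66.2 °C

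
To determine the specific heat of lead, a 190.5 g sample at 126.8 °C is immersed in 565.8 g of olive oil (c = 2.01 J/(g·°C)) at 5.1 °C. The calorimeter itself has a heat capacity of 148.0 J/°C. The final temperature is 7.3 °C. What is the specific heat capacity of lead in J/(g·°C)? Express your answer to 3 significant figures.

c = 0.124 J/(g·°C)

q_gained = (565.8 × 2.01 + 148.0) × (7.3 − 5.1) = 2828 J
q_lost = 190.5 × c × (126.8 − 7.3) = 22764.75 c
Set equal: c = 2828 / 22764.75 = 0.124 J/(g·°C)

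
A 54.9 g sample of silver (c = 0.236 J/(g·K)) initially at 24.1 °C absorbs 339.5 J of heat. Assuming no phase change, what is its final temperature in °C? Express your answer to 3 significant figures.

ΔT = q / (m c) = 339.5 / (54.9 × 0.236) = 26.20 °C
T_f = 24.1 + 26.20 = 50.30 °C

T_f = 50.3 °C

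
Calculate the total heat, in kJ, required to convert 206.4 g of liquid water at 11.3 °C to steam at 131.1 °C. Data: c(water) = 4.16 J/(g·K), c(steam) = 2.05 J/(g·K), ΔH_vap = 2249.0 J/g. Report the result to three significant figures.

q1 (heat water 11.3→100.0 °C): 206.4 × 4.16 × 88.7 = 76160 J
q2 (vaporize at 100 °C): 206.4 × 2249.0 = 464194 J
q3 (heat steam 100.0→131.1 °C): 206.4 × 2.05 × 31.1 = 13159 J
Total: 76160 + 464194 + 13159 = 553513 J = 554 kJ

q = 554 kJ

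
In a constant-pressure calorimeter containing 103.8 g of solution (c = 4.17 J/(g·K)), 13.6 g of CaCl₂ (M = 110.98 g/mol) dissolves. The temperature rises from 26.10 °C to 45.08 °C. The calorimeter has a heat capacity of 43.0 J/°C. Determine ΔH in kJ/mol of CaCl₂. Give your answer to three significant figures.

ΔH = -73.7 kJ/mol

|ΔT| = |45.08 − 26.10| = 18.98 °C
|q_surr| = (103.8 × 4.17 + 43.0) × 18.98 = 475.846 × 18.98 = 9032 J
n(CaCl₂) = 13.6 / 110.98 = 0.1225 mol
Temperature rose, so q_rxn = −|q_surr| = -9.032 kJ
ΔH = q_rxn / n = -73.73 kJ/mol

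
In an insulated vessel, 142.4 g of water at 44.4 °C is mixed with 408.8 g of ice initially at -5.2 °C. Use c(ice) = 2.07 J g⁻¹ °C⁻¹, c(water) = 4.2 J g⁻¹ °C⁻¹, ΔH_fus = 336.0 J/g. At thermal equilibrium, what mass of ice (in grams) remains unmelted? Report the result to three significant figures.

m_ice remaining = 343 g

Heat to warm all ice to 0 °C: 408.8×2.07×5.2 = 4400.3 J
Heat released by water cooling to 0 °C: 142.4×4.2×44.4 = 26555 J
26555 J < 4400.3 + 408.8×336.0 = 141757.1 J, so not all ice melts; final T = 0 °C.
Heat left for melting: 26555 − 4400.3 = 22154.7 J
Mass melted = 22154.7 / 336.0 = 65.94 g
Ice remaining = 408.8 − 65.94 = 342.86 g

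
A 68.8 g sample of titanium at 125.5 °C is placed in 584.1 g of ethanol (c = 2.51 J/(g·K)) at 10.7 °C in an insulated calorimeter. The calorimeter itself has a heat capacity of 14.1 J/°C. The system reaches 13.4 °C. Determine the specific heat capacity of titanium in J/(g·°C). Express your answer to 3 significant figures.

q_gained = (584.1 × 2.51 + 14.1) × (13.4 − 10.7) = 3997 J
q_lost = 68.8 × c × (125.5 − 13.4) = 7712.48 c
Set equal: c = 3997 / 7712.48 = 0.518 J/(g·°C)

c = 0.518 J/(g·°C)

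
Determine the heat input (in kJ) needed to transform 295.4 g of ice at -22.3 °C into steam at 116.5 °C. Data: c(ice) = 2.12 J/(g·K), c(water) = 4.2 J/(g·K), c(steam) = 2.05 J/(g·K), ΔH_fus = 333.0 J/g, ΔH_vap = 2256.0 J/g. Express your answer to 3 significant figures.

q = 913 kJ

q1 (heat ice -22.3→0.0 °C): 295.4 × 2.12 × 22.3 = 13965 J
q2 (melt at 0 °C): 295.4 × 333.0 = 98368 J
q3 (heat water 0.0→100.0 °C): 295.4 × 4.2 × 100.0 = 124068 J
q4 (vaporize at 100 °C): 295.4 × 2256.0 = 666422 J
q5 (heat steam 100.0→116.5 °C): 295.4 × 2.05 × 16.5 = 9992 J
Total: 13965 + 98368 + 124068 + 666422 + 9992 = 912815 J = 913 kJ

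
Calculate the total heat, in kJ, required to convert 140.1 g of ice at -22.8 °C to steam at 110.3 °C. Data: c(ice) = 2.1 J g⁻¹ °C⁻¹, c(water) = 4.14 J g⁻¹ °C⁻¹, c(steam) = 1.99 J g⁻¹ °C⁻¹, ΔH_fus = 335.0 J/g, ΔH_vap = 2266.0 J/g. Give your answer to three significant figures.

q = 432 kJ

q1 (heat ice -22.8→0.0 °C): 140.1 × 2.1 × 22.8 = 6708 J
q2 (melt at 0 °C): 140.1 × 335.0 = 46934 J
q3 (heat water 0.0→100.0 °C): 140.1 × 4.14 × 100.0 = 58001 J
q4 (vaporize at 100 °C): 140.1 × 2266.0 = 317467 J
q5 (heat steam 100.0→110.3 °C): 140.1 × 1.99 × 10.3 = 2872 J
Total: 6708 + 46934 + 58001 + 317467 + 2872 = 431982 J = 432 kJ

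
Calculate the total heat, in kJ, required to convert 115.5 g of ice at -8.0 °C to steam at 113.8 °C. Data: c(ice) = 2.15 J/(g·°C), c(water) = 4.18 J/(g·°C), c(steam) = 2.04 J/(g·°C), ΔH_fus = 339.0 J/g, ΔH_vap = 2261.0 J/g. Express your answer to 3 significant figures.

q1 (heat ice -8.0→0.0 °C): 115.5 × 2.15 × 8.0 = 1987 J
q2 (melt at 0 °C): 115.5 × 339.0 = 39155 J
q3 (heat water 0.0→100.0 °C): 115.5 × 4.18 × 100.0 = 48279 J
q4 (vaporize at 100 °C): 115.5 × 2261.0 = 261146 J
q5 (heat steam 100.0→113.8 °C): 115.5 × 2.04 × 13.8 = 3252 J
Total: 1987 + 39155 + 48279 + 261146 + 3252 = 353819 J = 354 kJ

q = 354 kJ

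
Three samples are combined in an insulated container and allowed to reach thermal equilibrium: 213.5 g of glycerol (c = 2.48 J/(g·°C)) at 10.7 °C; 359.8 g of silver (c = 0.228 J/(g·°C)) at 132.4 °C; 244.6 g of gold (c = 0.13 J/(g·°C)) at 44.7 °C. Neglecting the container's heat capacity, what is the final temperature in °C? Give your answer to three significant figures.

Σ mᵢcᵢ(T − Tᵢ) = 0  ⇒  T = Σ mᵢcᵢTᵢ / Σ mᵢcᵢ
Σ mᵢcᵢ = 213.5×2.48 + 359.8×0.228 + 244.6×0.13 = 643.3124
Σ mᵢcᵢTᵢ = 529.48×10.7 + 82.0344×132.4 + 31.798×44.7 = 17948
T = 17948 / 643.3124 = 27.90 °C

T_f = 27.9 °C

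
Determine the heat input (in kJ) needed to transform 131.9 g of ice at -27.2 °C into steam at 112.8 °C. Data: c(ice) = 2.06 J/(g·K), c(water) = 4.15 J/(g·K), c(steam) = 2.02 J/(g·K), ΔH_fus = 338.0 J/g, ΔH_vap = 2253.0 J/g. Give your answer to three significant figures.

q = 407 kJ

q1 (heat ice -27.2→0.0 °C): 131.9 × 2.06 × 27.2 = 7391 J
q2 (melt at 0 °C): 131.9 × 338.0 = 44582 J
q3 (heat water 0.0→100.0 °C): 131.9 × 4.15 × 100.0 = 54739 J
q4 (vaporize at 100 °C): 131.9 × 2253.0 = 297171 J
q5 (heat steam 100.0→112.8 °C): 131.9 × 2.02 × 12.8 = 3410 J
Total: 7391 + 44582 + 54739 + 297171 + 3410 = 407293 J = 407 kJ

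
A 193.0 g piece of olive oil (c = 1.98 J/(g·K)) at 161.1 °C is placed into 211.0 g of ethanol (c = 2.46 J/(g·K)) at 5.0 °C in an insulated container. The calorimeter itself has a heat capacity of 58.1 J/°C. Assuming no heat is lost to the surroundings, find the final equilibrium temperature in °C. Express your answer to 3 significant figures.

T_f = 67.2 °C

Heat lost by olive oil = heat gained by ethanol + calorimeter.
(193.0)(1.98)(161.1 − T) = [(211.0)(2.46) + 58.1](T − 5.0)
382.14 (161.1 − T) = 577.16 (T − 5.0)
61563 − 382.14 T = 577.16 T − 2885.8
64448.8 = 959.30 T
T = 67.18 °C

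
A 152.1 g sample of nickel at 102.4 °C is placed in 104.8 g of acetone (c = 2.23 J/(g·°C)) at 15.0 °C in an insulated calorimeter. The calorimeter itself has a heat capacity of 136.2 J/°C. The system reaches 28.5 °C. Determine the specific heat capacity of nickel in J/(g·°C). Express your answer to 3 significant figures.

q_gained = (104.8 × 2.23 + 136.2) × (28.5 − 15.0) = 4994 J
q_lost = 152.1 × c × (102.4 − 28.5) = 11240.19 c
Set equal: c = 4994 / 11240.19 = 0.444 J/(g·°C)

c = 0.444 J/(g·°C)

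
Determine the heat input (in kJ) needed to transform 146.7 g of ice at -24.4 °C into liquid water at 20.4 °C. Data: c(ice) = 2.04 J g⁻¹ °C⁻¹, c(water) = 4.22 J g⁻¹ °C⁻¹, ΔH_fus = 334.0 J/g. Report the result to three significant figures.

q = 68.9 kJ

q1 (heat ice -24.4→0.0 °C): 146.7 × 2.04 × 24.4 = 7302 J
q2 (melt at 0 °C): 146.7 × 334.0 = 48998 J
q3 (heat water 0.0→20.4 °C): 146.7 × 4.22 × 20.4 = 12629 J
Total: 7302 + 48998 + 12629 = 68929 J = 68.9 kJ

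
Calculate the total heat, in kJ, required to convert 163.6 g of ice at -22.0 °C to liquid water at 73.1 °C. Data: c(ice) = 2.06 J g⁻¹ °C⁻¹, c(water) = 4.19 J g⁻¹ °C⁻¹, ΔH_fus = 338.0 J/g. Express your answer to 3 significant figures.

q1 (heat ice -22.0→0.0 °C): 163.6 × 2.06 × 22.0 = 7414 J
q2 (melt at 0 °C): 163.6 × 338.0 = 55297 J
q3 (heat water 0.0→73.1 °C): 163.6 × 4.19 × 73.1 = 50109 J
Total: 7414 + 55297 + 50109 = 112820 J = 113 kJ

q = 113 kJ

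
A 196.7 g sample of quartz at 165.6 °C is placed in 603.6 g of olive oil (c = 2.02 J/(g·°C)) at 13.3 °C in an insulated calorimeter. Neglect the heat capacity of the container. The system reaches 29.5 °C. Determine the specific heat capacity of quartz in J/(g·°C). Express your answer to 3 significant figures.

q_gained = (603.6 × 2.02) × (29.5 − 13.3) = 19750 J
q_lost = 196.7 × c × (165.6 − 29.5) = 26770.87 c
Set equal: c = 19750 / 26770.87 = 0.738 J/(g·°C)

c = 0.738 J/(g·°C)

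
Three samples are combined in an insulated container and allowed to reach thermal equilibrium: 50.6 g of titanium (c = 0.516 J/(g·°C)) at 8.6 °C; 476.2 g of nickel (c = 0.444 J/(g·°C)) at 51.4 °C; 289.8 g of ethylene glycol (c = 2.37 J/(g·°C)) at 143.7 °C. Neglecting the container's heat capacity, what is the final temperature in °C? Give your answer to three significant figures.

T_f = 119 °C

Σ mᵢcᵢ(T − Tᵢ) = 0  ⇒  T = Σ mᵢcᵢTᵢ / Σ mᵢcᵢ
Σ mᵢcᵢ = 50.6×0.516 + 476.2×0.444 + 289.8×2.37 = 924.3684
Σ mᵢcᵢTᵢ = 26.1096×8.6 + 211.4328×51.4 + 686.826×143.7 = 109790
T = 109790 / 924.3684 = 118.8 °C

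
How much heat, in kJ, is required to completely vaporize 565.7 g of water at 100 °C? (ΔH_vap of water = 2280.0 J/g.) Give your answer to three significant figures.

q = m × ΔH_vap = 565.7 × 2280.0 = 1290000 J = 1290 kJ

q = 1290 kJ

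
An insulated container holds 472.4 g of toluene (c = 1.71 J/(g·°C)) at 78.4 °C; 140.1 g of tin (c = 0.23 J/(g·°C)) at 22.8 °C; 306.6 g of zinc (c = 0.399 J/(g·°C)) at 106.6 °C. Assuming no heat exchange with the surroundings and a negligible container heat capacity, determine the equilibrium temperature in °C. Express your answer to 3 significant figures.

Σ mᵢcᵢ(T − Tᵢ) = 0  ⇒  T = Σ mᵢcᵢTᵢ / Σ mᵢcᵢ
Σ mᵢcᵢ = 472.4×1.71 + 140.1×0.23 + 306.6×0.399 = 962.3604
Σ mᵢcᵢTᵢ = 807.804×78.4 + 32.223×22.8 + 122.3334×106.6 = 77107
T = 77107 / 962.3604 = 80.12 °C

T_f = 80.1 °C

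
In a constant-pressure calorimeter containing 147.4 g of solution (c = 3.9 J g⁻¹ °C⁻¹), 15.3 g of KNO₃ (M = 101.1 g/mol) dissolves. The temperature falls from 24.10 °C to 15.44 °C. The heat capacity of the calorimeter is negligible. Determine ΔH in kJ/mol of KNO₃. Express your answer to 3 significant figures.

|ΔT| = |15.44 − 24.10| = 8.66 °C
|q_surr| = (147.4 × 3.9) × 8.66 = 574.86 × 8.66 = 4978 J
n(KNO₃) = 15.3 / 101.1 = 0.1513 mol
Temperature fell, so q_rxn = +|q_surr| = 4.978 kJ
ΔH = q_rxn / n = 32.90 kJ/mol

ΔH = 32.9 kJ/mol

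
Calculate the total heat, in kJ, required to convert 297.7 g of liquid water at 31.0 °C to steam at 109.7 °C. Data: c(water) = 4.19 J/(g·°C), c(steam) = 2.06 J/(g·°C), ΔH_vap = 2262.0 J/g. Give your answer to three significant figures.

q = 765 kJ

q1 (heat water 31.0→100.0 °C): 297.7 × 4.19 × 69.0 = 86068 J
q2 (vaporize at 100 °C): 297.7 × 2262.0 = 673397 J
q3 (heat steam 100.0→109.7 °C): 297.7 × 2.06 × 9.7 = 5949 J
Total: 86068 + 673397 + 5949 = 765414 J = 765 kJ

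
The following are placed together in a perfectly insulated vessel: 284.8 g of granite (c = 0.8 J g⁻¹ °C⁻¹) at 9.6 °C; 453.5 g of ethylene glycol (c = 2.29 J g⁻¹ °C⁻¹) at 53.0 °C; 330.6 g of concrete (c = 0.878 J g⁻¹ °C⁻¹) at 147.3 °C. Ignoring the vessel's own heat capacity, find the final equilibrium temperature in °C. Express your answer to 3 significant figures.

T_f = 64.2 °C

Σ mᵢcᵢ(T − Tᵢ) = 0  ⇒  T = Σ mᵢcᵢTᵢ / Σ mᵢcᵢ
Σ mᵢcᵢ = 284.8×0.8 + 453.5×2.29 + 330.6×0.878 = 1556.6218
Σ mᵢcᵢTᵢ = 227.84×9.6 + 1038.515×53.0 + 290.2668×147.3 = 99985
T = 99985 / 1556.6218 = 64.23 °C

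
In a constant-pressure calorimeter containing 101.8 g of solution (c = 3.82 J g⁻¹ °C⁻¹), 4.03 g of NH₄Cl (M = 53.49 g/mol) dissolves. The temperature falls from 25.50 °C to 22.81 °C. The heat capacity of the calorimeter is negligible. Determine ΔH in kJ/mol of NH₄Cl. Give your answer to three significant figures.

|ΔT| = |22.81 − 25.50| = 2.69 °C
|q_surr| = (101.8 × 3.82) × 2.69 = 388.876 × 2.69 = 1046 J
n(NH₄Cl) = 4.03 / 53.49 = 0.07534 mol
Temperature fell, so q_rxn = +|q_surr| = 1.046 kJ
ΔH = q_rxn / n = 13.88 kJ/mol

ΔH = 13.9 kJ/mol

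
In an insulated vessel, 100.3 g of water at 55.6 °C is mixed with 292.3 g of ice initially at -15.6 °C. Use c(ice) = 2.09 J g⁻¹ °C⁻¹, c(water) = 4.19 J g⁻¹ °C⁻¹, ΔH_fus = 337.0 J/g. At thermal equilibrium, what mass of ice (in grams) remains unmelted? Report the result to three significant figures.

Heat to warm all ice to 0 °C: 292.3×2.09×15.6 = 9530.1 J
Heat released by water cooling to 0 °C: 100.3×4.19×55.6 = 23366 J
23366 J < 9530.1 + 292.3×337.0 = 108035.2 J, so not all ice melts; final T = 0 °C.
Heat left for melting: 23366 − 9530.1 = 13835.9 J
Mass melted = 13835.9 / 337.0 = 41.06 g
Ice remaining = 292.3 − 41.06 = 251.24 g

m_ice remaining = 251 g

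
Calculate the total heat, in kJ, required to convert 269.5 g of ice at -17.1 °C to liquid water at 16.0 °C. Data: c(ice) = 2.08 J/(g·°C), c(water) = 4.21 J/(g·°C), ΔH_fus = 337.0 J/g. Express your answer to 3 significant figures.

q1 (heat ice -17.1→0.0 °C): 269.5 × 2.08 × 17.1 = 9586 J
q2 (melt at 0 °C): 269.5 × 337.0 = 90822 J
q3 (heat water 0.0→16.0 °C): 269.5 × 4.21 × 16.0 = 18154 J
Total: 9586 + 90822 + 18154 = 118562 J = 119 kJ

q = 119 kJ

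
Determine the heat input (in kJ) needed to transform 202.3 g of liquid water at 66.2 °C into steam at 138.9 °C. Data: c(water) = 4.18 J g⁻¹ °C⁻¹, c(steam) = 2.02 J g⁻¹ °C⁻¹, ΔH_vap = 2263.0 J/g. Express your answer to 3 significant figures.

q = 502 kJ

q1 (heat water 66.2→100.0 °C): 202.3 × 4.18 × 33.8 = 28582 J
q2 (vaporize at 100 °C): 202.3 × 2263.0 = 457805 J
q3 (heat steam 100.0→138.9 °C): 202.3 × 2.02 × 38.9 = 15896 J
Total: 28582 + 457805 + 15896 = 502283 J = 502 kJ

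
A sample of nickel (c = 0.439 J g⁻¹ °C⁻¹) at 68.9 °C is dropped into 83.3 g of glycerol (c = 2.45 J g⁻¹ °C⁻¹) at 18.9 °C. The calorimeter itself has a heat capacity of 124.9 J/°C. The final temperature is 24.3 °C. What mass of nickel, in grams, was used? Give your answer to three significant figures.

q_gained = (83.3 × 2.45 + 124.9) × (24.3 − 18.9) = 1776.5 J
q_lost = m × 0.439 × (68.9 − 24.3) = 19.5794 m
m = 1776.5 / 19.5794 = 90.7 g

m = 90.7 g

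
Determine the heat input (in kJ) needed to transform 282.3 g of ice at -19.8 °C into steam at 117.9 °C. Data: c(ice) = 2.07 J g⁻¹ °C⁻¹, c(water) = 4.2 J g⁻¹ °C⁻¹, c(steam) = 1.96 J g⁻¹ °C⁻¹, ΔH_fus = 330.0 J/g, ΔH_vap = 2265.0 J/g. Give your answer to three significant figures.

q1 (heat ice -19.8→0.0 °C): 282.3 × 2.07 × 19.8 = 11570 J
q2 (melt at 0 °C): 282.3 × 330.0 = 93159 J
q3 (heat water 0.0→100.0 °C): 282.3 × 4.2 × 100.0 = 118566 J
q4 (vaporize at 100 °C): 282.3 × 2265.0 = 639410 J
q5 (heat steam 100.0→117.9 °C): 282.3 × 1.96 × 17.9 = 9904 J
Total: 11570 + 93159 + 118566 + 639410 + 9904 = 872609 J = 873 kJ

q = 873 kJ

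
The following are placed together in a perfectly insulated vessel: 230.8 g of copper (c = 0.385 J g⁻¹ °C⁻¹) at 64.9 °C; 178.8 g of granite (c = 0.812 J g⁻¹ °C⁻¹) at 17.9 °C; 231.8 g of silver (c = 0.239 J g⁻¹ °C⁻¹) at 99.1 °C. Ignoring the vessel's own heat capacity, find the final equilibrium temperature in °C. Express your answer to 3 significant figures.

T_f = 47.9 °C

Σ mᵢcᵢ(T − Tᵢ) = 0  ⇒  T = Σ mᵢcᵢTᵢ / Σ mᵢcᵢ
Σ mᵢcᵢ = 230.8×0.385 + 178.8×0.812 + 231.8×0.239 = 289.4438
Σ mᵢcᵢTᵢ = 88.858×64.9 + 145.1856×17.9 + 55.4002×99.1 = 13856
T = 13856 / 289.4438 = 47.87 °C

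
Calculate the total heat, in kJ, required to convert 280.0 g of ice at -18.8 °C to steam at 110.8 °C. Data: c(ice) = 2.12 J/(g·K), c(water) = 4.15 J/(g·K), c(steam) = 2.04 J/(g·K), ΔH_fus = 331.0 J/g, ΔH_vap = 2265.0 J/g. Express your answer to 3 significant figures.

q1 (heat ice -18.8→0.0 °C): 280.0 × 2.12 × 18.8 = 11160 J
q2 (melt at 0 °C): 280.0 × 331.0 = 92680 J
q3 (heat water 0.0→100.0 °C): 280.0 × 4.15 × 100.0 = 116200 J
q4 (vaporize at 100 °C): 280.0 × 2265.0 = 634200 J
q5 (heat steam 100.0→110.8 °C): 280.0 × 2.04 × 10.8 = 6169 J
Total: 11160 + 92680 + 116200 + 634200 + 6169 = 860409 J = 860 kJ

q = 860 kJ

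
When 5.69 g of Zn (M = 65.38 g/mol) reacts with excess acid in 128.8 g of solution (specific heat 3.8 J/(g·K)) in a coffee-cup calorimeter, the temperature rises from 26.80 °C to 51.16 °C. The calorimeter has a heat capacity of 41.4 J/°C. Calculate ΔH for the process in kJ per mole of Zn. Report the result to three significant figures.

ΔH = -149 kJ/mol

|ΔT| = |51.16 − 26.80| = 24.36 °C
|q_surr| = (128.8 × 3.8 + 41.4) × 24.36 = 530.84 × 24.36 = 12930 J
n(Zn) = 5.69 / 65.38 = 0.08703 mol
Temperature rose, so q_rxn = −|q_surr| = -12.93 kJ
ΔH = q_rxn / n = -148.6 kJ/mol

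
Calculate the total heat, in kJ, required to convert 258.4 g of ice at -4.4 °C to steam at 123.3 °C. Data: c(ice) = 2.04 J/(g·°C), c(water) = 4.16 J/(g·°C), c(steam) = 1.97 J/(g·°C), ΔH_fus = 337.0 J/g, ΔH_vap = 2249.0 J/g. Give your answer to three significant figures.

q = 790 kJ

q1 (heat ice -4.4→0.0 °C): 258.4 × 2.04 × 4.4 = 2319 J
q2 (melt at 0 °C): 258.4 × 337.0 = 87081 J
q3 (heat water 0.0→100.0 °C): 258.4 × 4.16 × 100.0 = 107494 J
q4 (vaporize at 100 °C): 258.4 × 2249.0 = 581142 J
q5 (heat steam 100.0→123.3 °C): 258.4 × 1.97 × 23.3 = 11861 J
Total: 2319 + 87081 + 107494 + 581142 + 11861 = 789897 J = 790 kJ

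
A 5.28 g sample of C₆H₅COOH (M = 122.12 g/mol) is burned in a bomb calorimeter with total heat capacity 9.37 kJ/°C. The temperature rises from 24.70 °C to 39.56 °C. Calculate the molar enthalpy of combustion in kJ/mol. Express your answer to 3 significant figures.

ΔT = 39.56 − 24.70 = 14.86 °C
q_cal = C_cal × ΔT = 9.37 × 14.86 = 139.2382 kJ
n = 5.28 / 122.12 = 0.04324 mol
q_rxn = −q_cal = -139.2382 kJ
ΔH = -139.2382 / 0.04324 = -3220 kJ/mol

ΔH = -3220 kJ/mol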